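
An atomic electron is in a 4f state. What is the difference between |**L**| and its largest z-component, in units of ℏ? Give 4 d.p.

|L| − L_z,max ≈ 0.4641ℏ

For 4f, l = 3.
|L| = 2√3 ℏ ≈ 3.4641ℏ, while L_z,max = lℏ = 3ℏ.
The difference is (2√3 − 3)ℏ ≈ 0.4641ℏ.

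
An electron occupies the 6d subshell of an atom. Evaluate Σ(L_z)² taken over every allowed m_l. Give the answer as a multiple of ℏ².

6d means n = 6, l = 2.
m_l ∈ {-2, -1, 0, 1, 2}.
Σ m_l² = 2·(1 + 4) = 10.

Σ(L_z)² = 10 ℏ²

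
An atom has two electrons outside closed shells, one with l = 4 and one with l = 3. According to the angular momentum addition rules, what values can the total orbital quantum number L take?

L runs from |4 − 3| = 1 to 4 + 3 = 7.
L ∈ {1, 2, 3, 4, 5, 6, 7}.

L = 1, 2, 3, 4, 5, 6, 7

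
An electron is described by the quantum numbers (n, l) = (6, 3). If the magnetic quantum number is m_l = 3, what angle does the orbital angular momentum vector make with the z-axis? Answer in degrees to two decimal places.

|L| = √(l(l+1)) ℏ = 2√3 ℏ.
L_z = m_l ℏ = 3ℏ.
cos θ = L_z/|L| = 3/√12, so θ ≈ 30.00°.

θ ≈ 30.00°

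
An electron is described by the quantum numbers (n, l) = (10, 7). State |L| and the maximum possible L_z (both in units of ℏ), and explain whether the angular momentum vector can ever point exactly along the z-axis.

No: L_z,max = 7ℏ < |L| = 2√14 ℏ ≈ 7.483ℏ

|L| = 2√14 ℏ ≈ 7.4833ℏ, while L_z,max = lℏ = 7ℏ.
Since |L| > L_z,max, the vector can never point exactly along z; the closest it comes is θ_min = arccos(7/√56) ≈ 20.7°.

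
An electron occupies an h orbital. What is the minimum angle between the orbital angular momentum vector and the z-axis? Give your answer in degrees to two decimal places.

θ_min ≈ 24.09°

An h state has l = 5.
|L| = √(l(l+1)) ℏ = √30 ℏ.
The smallest angle corresponds to the largest L_z, i.e. m_l = l = 5, giving L_z = 5ℏ.
cos θ_min = 5/√30, so θ_min ≈ 24.09°.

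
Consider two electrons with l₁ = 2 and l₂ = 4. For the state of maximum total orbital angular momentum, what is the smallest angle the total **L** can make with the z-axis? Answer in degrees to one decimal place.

Angular momentum addition gives L = |l₁ − l₂|, …, l₁ + l₂.
So L can be 2, 3, 4, 5, 6.
The maximum is L = 6, with |L_tot| = ℏ√(6·7) = √42 ℏ.
The minimum angle with z is arccos(6/√42) ≈ 22.2°.

θ_min ≈ 22.2°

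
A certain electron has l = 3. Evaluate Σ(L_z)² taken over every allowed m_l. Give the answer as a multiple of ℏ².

m_l runs from −3 to 3, i.e. {-3, -2, -1, 0, 1, 2, 3}.
Σ m_l² = 2·(1 + 4 + 9) = 28.

Σ(L_z)² = 28 ℏ²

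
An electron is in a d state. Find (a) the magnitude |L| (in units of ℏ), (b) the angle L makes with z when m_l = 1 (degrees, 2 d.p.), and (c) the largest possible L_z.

For a d orbital, l = 2.
|L| = ℏ√(2·3) = √6 ℏ ≈ 2.449ℏ.
For m_l = 1: cos θ = 1/√6, θ ≈ 65.91°.
L_z,max = lℏ = 2ℏ.

|L| = √6 ℏ ≈ 2.449ℏ; θ(m_l=1) ≈ 65.91°; L_z,max = 2ℏ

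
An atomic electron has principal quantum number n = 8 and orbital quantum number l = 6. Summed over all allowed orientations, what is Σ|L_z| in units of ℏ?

m_l ∈ {-6, -5, -4, -3, -2, -1, 0, 1, 2, 3, 4, 5, 6}.
Σ|m_l| = 2·6(6+1)/2 = 42.

Σ|L_z| = 42 ℏ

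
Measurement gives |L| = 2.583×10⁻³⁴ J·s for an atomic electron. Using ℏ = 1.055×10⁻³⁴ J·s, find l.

l = 2

Dividing by ℏ: |L|/ℏ ≈ 2.448.
Set l(l+1) = 5.99; the integer solution is l = 2.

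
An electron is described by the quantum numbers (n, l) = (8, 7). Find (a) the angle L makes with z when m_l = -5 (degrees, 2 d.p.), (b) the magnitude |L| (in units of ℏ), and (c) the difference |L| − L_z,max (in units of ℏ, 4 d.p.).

θ(m_l=-5) ≈ 131.92°; |L| = 2√14 ℏ ≈ 7.483ℏ; |L|−L_z,max ≈ 0.4833ℏ

For m_l = -5: cos θ = -5/√56, θ ≈ 131.92°.
|L| = ℏ√(7·8) = 2√14 ℏ ≈ 7.483ℏ.
|L| − L_z,max = (2√14 − 7)ℏ ≈ 0.4833ℏ.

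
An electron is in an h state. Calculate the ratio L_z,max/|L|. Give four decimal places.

H corresponds to l = 5.
|L| = √30 ℏ ≈ 5.4772ℏ, while L_z,max = lℏ = 5ℏ.
L_z,max/|L| = 5/√30 = 0.9129.

L_z,max/|L| = 0.9129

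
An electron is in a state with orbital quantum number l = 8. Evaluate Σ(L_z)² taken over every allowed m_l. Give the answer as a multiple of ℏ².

Σ(L_z)² = 408 ℏ²

The allowed m_l values are -8, -7, -6, -5, -4, -3, -2, -1, 0, 1, 2, 3, 4, 5, 6, 7, 8.
Summing m² from −8 to 8: Σ m_l² = 408.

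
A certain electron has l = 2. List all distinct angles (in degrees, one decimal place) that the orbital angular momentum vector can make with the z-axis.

θ ∈ {35.3°, 65.9°, 90.0°, 114.1°, 144.7°}

|L| = √(l(l+1)) ℏ = √6 ℏ.
cos θ = m_l/√6 for each m_l ∈ {-2, -1, 0, 1, 2}.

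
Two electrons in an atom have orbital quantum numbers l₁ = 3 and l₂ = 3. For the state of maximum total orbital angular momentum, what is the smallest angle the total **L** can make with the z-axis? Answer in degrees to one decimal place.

L runs from |3 − 3| = 0 to 3 + 3 = 6.
L ∈ {0, 1, 2, 3, 4, 5, 6}.
The maximum is L = 6, with |L_tot| = ℏ√(6·7) = √42 ℏ.
The minimum angle with z is arccos(6/√42) ≈ 22.2°.

θ_min ≈ 22.2°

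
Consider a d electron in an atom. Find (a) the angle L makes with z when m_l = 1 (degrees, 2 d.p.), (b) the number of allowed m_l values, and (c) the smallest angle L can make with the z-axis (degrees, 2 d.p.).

A d state has l = 2.
For m_l = 1: cos θ = 1/√6, θ ≈ 65.91°.
There are 2l+1 = 5 values of m_l.
cos θ_min = 2/√6, so θ_min ≈ 35.26°.

θ(m_l=1) ≈ 65.91°; 5 values; θ_min ≈ 35.26°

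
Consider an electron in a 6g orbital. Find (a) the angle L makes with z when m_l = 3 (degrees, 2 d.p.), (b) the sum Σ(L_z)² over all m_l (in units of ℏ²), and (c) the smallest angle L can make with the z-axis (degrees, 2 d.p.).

θ(m_l=3) ≈ 47.87°; Σ(L_z)² = 60 ℏ²; θ_min ≈ 26.57°

6g means n = 6, l = 4.
For m_l = 3: cos θ = 3/√20, θ ≈ 47.87°.
Σ m_l² = 60, so Σ(L_z)² = 60 ℏ².
cos θ_min = 4/√20, so θ_min ≈ 26.57°.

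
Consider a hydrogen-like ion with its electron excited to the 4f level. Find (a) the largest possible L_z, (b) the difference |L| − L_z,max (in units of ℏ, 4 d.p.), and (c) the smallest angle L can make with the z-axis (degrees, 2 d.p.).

L_z,max = 3ℏ; |L|−L_z,max ≈ 0.4641ℏ; θ_min ≈ 30.00°

The 4f level has l = 3.
L_z,max = lℏ = 3ℏ.
|L| − L_z,max = (2√3 − 3)ℏ ≈ 0.4641ℏ.
cos θ_min = 3/√12, so θ_min ≈ 30.00°.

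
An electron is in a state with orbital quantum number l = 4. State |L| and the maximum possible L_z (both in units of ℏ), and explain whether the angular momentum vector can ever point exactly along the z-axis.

|L| = 2√5 ℏ ≈ 4.4721ℏ, while L_z,max = lℏ = 4ℏ.
Since |L| > L_z,max, the vector can never point exactly along z; the closest it comes is θ_min = arccos(4/√20) ≈ 26.6°.

No: L_z,max = 4ℏ < |L| = 2√5 ℏ ≈ 4.472ℏ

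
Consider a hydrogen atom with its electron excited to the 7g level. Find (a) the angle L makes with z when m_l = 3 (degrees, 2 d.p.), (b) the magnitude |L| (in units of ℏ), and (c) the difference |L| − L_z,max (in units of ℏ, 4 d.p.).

θ(m_l=3) ≈ 47.87°; |L| = 2√5 ℏ ≈ 4.472ℏ; |L|−L_z,max ≈ 0.4721ℏ

The 7g level has l = 4.
For m_l = 3: cos θ = 3/√20, θ ≈ 47.87°.
|L| = ℏ√(4·5) = 2√5 ℏ ≈ 4.472ℏ.
|L| − L_z,max = (2√5 − 4)ℏ ≈ 0.4721ℏ.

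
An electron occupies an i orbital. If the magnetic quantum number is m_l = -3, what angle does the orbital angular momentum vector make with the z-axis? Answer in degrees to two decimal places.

For an i orbital, l = 6.
|L|² = l(l+1)ℏ² = 42ℏ², so |L| = √42 ℏ.
L_z = m_l ℏ = −3ℏ.
cos θ = L_z/|L| = -3/√42, so θ ≈ 117.58°.

θ ≈ 117.58°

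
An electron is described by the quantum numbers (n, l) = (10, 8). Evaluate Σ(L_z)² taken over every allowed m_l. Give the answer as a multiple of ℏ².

Σ(L_z)² = 408 ℏ²

m_l runs from −8 to 8, i.e. {-8, -7, -6, -5, -4, -3, -2, -1, 0, 1, 2, 3, 4, 5, 6, 7, 8}.
Σ m_l² = 2·(1 + 4 + 9 + 16 + 25 + 36 + 49 + 64) = 408.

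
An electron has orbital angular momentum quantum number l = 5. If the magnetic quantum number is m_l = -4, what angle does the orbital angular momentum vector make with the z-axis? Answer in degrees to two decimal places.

θ ≈ 136.91°

|L| = ℏ√(l(l+1)) = √30 ℏ.
L_z = m_l ℏ = −4ℏ.
cos θ = L_z/|L| = -4/√30, so θ ≈ 136.91°.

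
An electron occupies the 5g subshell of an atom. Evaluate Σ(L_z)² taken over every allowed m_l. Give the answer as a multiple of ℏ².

Σ(L_z)² = 60 ℏ²

5g means n = 5, l = 4.
m_l runs from −4 to 4, i.e. {-4, -3, -2, -1, 0, 1, 2, 3, 4}.
Σ m_l² = 2·(1 + 4 + 9 + 16) = 60.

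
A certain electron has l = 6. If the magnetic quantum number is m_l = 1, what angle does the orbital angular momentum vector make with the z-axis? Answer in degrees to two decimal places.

θ ≈ 81.12°

|L|² = l(l+1)ℏ² = 42ℏ², so |L| = √42 ℏ.
L_z = m_l ℏ = 1ℏ.
cos θ = L_z/|L| = 1/√42, so θ ≈ 81.12°.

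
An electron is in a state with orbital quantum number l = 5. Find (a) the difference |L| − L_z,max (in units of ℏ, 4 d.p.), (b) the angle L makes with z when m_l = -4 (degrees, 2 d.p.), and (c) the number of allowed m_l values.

|L|−L_z,max ≈ 0.4772ℏ; θ(m_l=-4) ≈ 136.91°; 11 values

|L| − L_z,max = (√30 − 5)ℏ ≈ 0.4772ℏ.
For m_l = -4: cos θ = -4/√30, θ ≈ 136.91°.
There are 2l+1 = 11 values of m_l.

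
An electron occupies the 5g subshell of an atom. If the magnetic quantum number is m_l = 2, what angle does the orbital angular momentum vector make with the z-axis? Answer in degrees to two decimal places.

For 5g, l = 4.
|L| = ℏ√(l(l+1)) = 2√5 ℏ.
L_z = m_l ℏ = 2ℏ.
cos θ = L_z/|L| = 2/√20, so θ ≈ 63.43°.

θ ≈ 63.43°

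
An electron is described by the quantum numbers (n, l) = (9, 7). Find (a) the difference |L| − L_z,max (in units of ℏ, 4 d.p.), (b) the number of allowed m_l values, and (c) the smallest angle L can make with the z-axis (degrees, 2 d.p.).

|L| − L_z,max = (2√14 − 7)ℏ ≈ 0.4833ℏ.
There are 2l+1 = 15 values of m_l.
cos θ_min = 7/√56, so θ_min ≈ 20.70°.

|L|−L_z,max ≈ 0.4833ℏ; 15 values; θ_min ≈ 20.70°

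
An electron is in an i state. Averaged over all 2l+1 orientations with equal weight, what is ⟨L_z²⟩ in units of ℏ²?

⟨L_z²⟩ = 14 ℏ²

An i state has l = 6.
m_l ∈ {-6, -5, -4, -3, -2, -1, 0, 1, 2, 3, 4, 5, 6}.
⟨L_z²⟩ = ℏ²·l(l+1)/3 = 14ℏ².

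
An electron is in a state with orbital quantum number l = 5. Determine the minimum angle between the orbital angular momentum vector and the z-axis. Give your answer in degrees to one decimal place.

θ_min ≈ 24.1°

|L| = ℏ√(l(l+1)) = √30 ℏ.
The smallest angle corresponds to the largest L_z, i.e. m_l = l = 5, giving L_z = 5ℏ.
cos θ_min = 5/√30, so θ_min ≈ 24.1°.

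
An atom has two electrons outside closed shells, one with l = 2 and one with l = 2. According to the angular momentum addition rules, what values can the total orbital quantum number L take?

L = 0, 1, 2, 3, 4

Angular momentum addition gives L = |l₁ − l₂|, …, l₁ + l₂.
Allowed values: L = 0, 1, 2, 3, 4.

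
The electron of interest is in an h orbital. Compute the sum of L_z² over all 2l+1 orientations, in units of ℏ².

The letter h corresponds to l = 5.
The allowed m_l values are -5, -4, -3, -2, -1, 0, 1, 2, 3, 4, 5.
Σ m_l² = 2·(1 + 4 + 9 + 16 + 25) = 110.

Σ(L_z)² = 110 ℏ²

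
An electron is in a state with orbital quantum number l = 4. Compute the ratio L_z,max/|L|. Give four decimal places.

L_z,max/|L| = 0.8944

|L| = 2√5 ℏ ≈ 4.4721ℏ, while L_z,max = lℏ = 4ℏ.
L_z,max/|L| = 4/√20 = 0.8944.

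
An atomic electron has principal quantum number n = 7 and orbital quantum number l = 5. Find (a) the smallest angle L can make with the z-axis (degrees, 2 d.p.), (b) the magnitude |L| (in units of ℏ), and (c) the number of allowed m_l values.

cos θ_min = 5/√30, so θ_min ≈ 24.09°.
|L| = ℏ√(5·6) = √30 ℏ ≈ 5.477ℏ.
There are 2l+1 = 11 values of m_l.

θ_min ≈ 24.09°; |L| = √30 ℏ ≈ 5.477ℏ; 11 values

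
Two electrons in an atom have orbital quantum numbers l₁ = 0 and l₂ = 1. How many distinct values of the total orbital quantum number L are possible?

1

Angular momentum addition gives L = |l₁ − l₂|, …, l₁ + l₂.
L ∈ {1}.
That is 1 value.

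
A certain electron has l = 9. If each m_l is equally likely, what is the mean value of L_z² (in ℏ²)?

The allowed m_l values are -9, -8, -7, -6, -5, -4, -3, -2, -1, 0, 1, 2, 3, 4, 5, 6, 7, 8, 9.
⟨L_z²⟩ = ℏ²·l(l+1)/3 = 30ℏ².

⟨L_z²⟩ = 30 ℏ²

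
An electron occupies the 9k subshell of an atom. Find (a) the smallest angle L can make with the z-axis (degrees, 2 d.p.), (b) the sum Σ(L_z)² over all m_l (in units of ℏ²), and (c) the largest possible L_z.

θ_min ≈ 20.70°; Σ(L_z)² = 280 ℏ²; L_z,max = 7ℏ

For 9k, l = 7.
cos θ_min = 7/√56, so θ_min ≈ 20.70°.
Σ m_l² = 280, so Σ(L_z)² = 280 ℏ².
L_z,max = lℏ = 7ℏ.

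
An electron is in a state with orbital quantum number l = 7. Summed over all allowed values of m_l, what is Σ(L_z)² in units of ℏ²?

The allowed m_l values are -7, -6, -5, -4, -3, -2, -1, 0, 1, 2, 3, 4, 5, 6, 7.
Summing m² from −7 to 7: Σ m_l² = 280.

Σ(L_z)² = 280 ℏ²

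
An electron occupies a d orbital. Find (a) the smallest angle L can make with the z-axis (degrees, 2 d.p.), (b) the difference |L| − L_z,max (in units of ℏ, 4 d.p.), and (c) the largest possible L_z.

θ_min ≈ 35.26°; |L|−L_z,max ≈ 0.4495ℏ; L_z,max = 2ℏ

The letter d corresponds to l = 2.
cos θ_min = 2/√6, so θ_min ≈ 35.26°.
|L| − L_z,max = (√6 − 2)ℏ ≈ 0.4495ℏ.
L_z,max = lℏ = 2ℏ.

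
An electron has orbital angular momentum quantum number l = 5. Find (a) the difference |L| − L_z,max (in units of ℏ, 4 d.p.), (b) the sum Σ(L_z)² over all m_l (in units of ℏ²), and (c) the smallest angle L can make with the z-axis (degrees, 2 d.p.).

|L|−L_z,max ≈ 0.4772ℏ; Σ(L_z)² = 110 ℏ²; θ_min ≈ 24.09°

|L| − L_z,max = (√30 − 5)ℏ ≈ 0.4772ℏ.
Σ m_l² = 110, so Σ(L_z)² = 110 ℏ².
cos θ_min = 5/√30, so θ_min ≈ 24.09°.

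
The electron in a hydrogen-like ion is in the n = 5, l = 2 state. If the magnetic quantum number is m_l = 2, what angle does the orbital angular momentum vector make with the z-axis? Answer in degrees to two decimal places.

θ ≈ 35.26°

|L|² = l(l+1)ℏ² = 6ℏ², so |L| = √6 ℏ.
L_z = m_l ℏ = 2ℏ.
cos θ = L_z/|L| = 2/√6, so θ ≈ 35.26°.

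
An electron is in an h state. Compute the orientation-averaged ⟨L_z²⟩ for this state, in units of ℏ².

⟨L_z²⟩ = 10 ℏ²

For an h orbital, l = 5.
The allowed m_l values are -5, -4, -3, -2, -1, 0, 1, 2, 3, 4, 5.
Average of L_z² over 11 states: 110/11 ℏ² = 10 ℏ².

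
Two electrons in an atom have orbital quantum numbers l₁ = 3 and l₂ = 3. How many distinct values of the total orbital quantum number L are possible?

7

The total orbital quantum number L ranges from |l₁ − l₂| to l₁ + l₂ in integer steps.
L ∈ {0, 1, 2, 3, 4, 5, 6}.
That is 7 values.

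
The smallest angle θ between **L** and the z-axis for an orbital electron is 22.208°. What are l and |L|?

cos θ_min = l/√(l(l+1)) = √(l/(l+1)), so l/(l+1) = cos²(22.208°) = 0.8571.
Solving: l = 6.
Then |L| = ℏ√(6·7) = √42 ℏ.

l = 6, |L| = √42 ℏ ≈ 6.481ℏ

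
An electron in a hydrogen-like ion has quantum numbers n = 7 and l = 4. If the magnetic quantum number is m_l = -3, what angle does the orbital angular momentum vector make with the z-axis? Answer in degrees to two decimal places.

θ ≈ 132.13°

|L| = √(l(l+1)) ℏ = 2√5 ℏ.
L_z = m_l ℏ = −3ℏ.
cos θ = L_z/|L| = -3/√20, so θ ≈ 132.13°.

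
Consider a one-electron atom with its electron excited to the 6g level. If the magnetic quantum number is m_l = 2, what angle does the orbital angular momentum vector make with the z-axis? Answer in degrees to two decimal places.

θ ≈ 63.43°

The 6g level has l = 4.
|L| = ℏ√(l(l+1)) = 2√5 ℏ.
L_z = m_l ℏ = 2ℏ.
cos θ = L_z/|L| = 2/√20, so θ ≈ 63.43°.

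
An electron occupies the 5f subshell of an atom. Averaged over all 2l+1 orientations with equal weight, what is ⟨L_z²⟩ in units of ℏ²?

5f means n = 5, l = 3.
The allowed m_l values are -3, -2, -1, 0, 1, 2, 3.
⟨L_z²⟩ = ℏ²·l(l+1)/3 = 4ℏ².

⟨L_z²⟩ = 4 ℏ²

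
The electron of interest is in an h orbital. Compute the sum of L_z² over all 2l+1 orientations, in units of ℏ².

H corresponds to l = 5.
The allowed m_l values are -5, -4, -3, -2, -1, 0, 1, 2, 3, 4, 5.
Σ m_l² = l(l+1)(2l+1)/3 = 5·6·11/3 = 110.

Σ(L_z)² = 110 ℏ²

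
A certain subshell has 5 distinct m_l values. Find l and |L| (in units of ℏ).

2l + 1 = 5 ⇒ l = 2.
Then |L| = √(l(l+1)) ℏ = √6 ℏ.

l = 2, |L| = √6 ℏ ≈ 2.449ℏ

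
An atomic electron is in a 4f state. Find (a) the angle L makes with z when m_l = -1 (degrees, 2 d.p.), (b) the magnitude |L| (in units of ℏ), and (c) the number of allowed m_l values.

The 4f subshell has l = 3.
For m_l = -1: cos θ = -1/√12, θ ≈ 106.78°.
|L| = ℏ√(3·4) = 2√3 ℏ ≈ 3.464ℏ.
There are 2l+1 = 7 values of m_l.

θ(m_l=-1) ≈ 106.78°; |L| = 2√3 ℏ ≈ 3.464ℏ; 7 values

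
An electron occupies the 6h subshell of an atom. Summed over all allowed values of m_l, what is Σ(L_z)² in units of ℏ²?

Σ(L_z)² = 110 ℏ²

The 6h subshell has l = 5.
m_l ∈ {-5, -4, -3, -2, -1, 0, 1, 2, 3, 4, 5}.
Σ m_l² = l(l+1)(2l+1)/3 = 5·6·11/3 = 110.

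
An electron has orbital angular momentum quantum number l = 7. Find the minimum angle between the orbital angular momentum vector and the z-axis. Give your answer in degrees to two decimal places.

|L| = √(l(l+1)) ℏ = 2√14 ℏ.
The smallest angle corresponds to the largest L_z, i.e. m_l = l = 7, giving L_z = 7ℏ.
cos θ_min = 7/√56, so θ_min ≈ 20.70°.

θ_min ≈ 20.70°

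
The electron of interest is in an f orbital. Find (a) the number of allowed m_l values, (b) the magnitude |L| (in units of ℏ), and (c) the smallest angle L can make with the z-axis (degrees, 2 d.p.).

For an f orbital, l = 3.
There are 2l+1 = 7 values of m_l.
|L| = ℏ√(3·4) = 2√3 ℏ ≈ 3.464ℏ.
cos θ_min = 3/√12, so θ_min ≈ 30.00°.

7 values; |L| = 2√3 ℏ ≈ 3.464ℏ; θ_min ≈ 30.00°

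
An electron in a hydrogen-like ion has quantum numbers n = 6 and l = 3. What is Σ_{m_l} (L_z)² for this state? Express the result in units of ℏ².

m_l ∈ {-3, -2, -1, 0, 1, 2, 3}.
Summing m² from −3 to 3: Σ m_l² = 28.

Σ(L_z)² = 28 ℏ²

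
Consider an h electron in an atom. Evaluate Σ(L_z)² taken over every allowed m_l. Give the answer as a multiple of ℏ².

An h state has l = 5.
m_l ∈ {-5, -4, -3, -2, -1, 0, 1, 2, 3, 4, 5}.
Summing m² from −5 to 5: Σ m_l² = 110.

Σ(L_z)² = 110 ℏ²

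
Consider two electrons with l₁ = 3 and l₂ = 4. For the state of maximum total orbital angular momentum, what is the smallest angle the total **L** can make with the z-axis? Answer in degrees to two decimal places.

By the triangle rule, |l₁ − l₂| ≤ L ≤ l₁ + l₂.
Allowed values: L = 1, 2, 3, 4, 5, 6, 7.
The maximum is L = 7, with |L_tot| = ℏ√(7·8) = 2√14 ℏ.
The minimum angle with z is arccos(7/√56) ≈ 20.70°.

θ_min ≈ 20.70°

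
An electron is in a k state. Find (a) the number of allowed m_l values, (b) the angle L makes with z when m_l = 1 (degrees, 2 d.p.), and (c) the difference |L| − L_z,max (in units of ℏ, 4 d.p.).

A k state has l = 7.
There are 2l+1 = 15 values of m_l.
For m_l = 1: cos θ = 1/√56, θ ≈ 82.32°.
|L| − L_z,max = (2√14 − 7)ℏ ≈ 0.4833ℏ.

15 values; θ(m_l=1) ≈ 82.32°; |L|−L_z,max ≈ 0.4833ℏ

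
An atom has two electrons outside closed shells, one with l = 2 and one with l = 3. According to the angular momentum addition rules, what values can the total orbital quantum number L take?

L = 1, 2, 3, 4, 5

L runs from |2 − 3| = 1 to 2 + 3 = 5.
Allowed values: L = 1, 2, 3, 4, 5.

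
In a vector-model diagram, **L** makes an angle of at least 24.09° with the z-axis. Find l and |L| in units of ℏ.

cos²θ_min = l/(l+1) = 0.8334.
Solving: l = 5.
Then |L| = ℏ√(5·6) = √30 ℏ.

l = 5, |L| = √30 ℏ ≈ 5.477ℏ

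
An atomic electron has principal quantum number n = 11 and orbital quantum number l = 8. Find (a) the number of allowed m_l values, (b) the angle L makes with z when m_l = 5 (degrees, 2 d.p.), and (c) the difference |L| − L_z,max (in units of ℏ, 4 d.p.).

There are 2l+1 = 17 values of m_l.
For m_l = 5: cos θ = 5/√72, θ ≈ 53.90°.
|L| − L_z,max = (6√2 − 8)ℏ ≈ 0.4853ℏ.

17 values; θ(m_l=5) ≈ 53.90°; |L|−L_z,max ≈ 0.4853ℏ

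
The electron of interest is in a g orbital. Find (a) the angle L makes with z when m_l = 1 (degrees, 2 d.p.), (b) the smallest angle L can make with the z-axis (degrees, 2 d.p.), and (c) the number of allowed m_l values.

For a g orbital, l = 4.
For m_l = 1: cos θ = 1/√20, θ ≈ 77.08°.
cos θ_min = 4/√20, so θ_min ≈ 26.57°.
There are 2l+1 = 9 values of m_l.

θ(m_l=1) ≈ 77.08°; θ_min ≈ 26.57°; 9 values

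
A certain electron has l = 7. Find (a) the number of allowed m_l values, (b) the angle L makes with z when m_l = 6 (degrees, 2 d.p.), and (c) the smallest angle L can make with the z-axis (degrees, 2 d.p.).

15 values; θ(m_l=6) ≈ 36.70°; θ_min ≈ 20.70°

There are 2l+1 = 15 values of m_l.
For m_l = 6: cos θ = 6/√56, θ ≈ 36.70°.
cos θ_min = 7/√56, so θ_min ≈ 20.70°.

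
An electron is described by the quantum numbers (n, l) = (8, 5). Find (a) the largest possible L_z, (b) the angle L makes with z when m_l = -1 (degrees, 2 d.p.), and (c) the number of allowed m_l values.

L_z,max = lℏ = 5ℏ.
For m_l = -1: cos θ = -1/√30, θ ≈ 100.52°.
There are 2l+1 = 11 values of m_l.

L_z,max = 5ℏ; θ(m_l=-1) ≈ 100.52°; 11 values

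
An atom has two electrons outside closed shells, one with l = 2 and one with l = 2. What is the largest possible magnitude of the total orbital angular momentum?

|L_tot|_max = 2√5 ℏ ≈ 4.472ℏ

L runs from |2 − 2| = 0 to 2 + 2 = 4.
Allowed values: L = 0, 1, 2, 3, 4.
The largest magnitude corresponds to L = 4: |L_tot| = ℏ√(4·5) = 2√5 ℏ.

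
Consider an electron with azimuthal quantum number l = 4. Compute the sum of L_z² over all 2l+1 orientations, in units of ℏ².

m_l runs from −4 to 4, i.e. {-4, -3, -2, -1, 0, 1, 2, 3, 4}.
Σ m_l² = 2·(1 + 4 + 9 + 16) = 60.

Σ(L_z)² = 60 ℏ²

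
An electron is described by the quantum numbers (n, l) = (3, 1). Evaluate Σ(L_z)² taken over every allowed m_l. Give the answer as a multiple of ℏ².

Σ(L_z)² = 2 ℏ²

m_l ∈ {-1, 0, 1}.
Summing m² from −1 to 1: Σ m_l² = 2.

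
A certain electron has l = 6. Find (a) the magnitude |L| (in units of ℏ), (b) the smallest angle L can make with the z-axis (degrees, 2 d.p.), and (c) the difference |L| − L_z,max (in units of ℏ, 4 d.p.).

|L| = √42 ℏ ≈ 6.481ℏ; θ_min ≈ 22.21°; |L|−L_z,max ≈ 0.4807ℏ

|L| = ℏ√(6·7) = √42 ℏ ≈ 6.481ℏ.
cos θ_min = 6/√42, so θ_min ≈ 22.21°.
|L| − L_z,max = (√42 − 6)ℏ ≈ 0.4807ℏ.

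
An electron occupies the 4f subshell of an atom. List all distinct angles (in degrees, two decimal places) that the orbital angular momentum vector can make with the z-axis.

The 4f subshell has l = 3.
|L| = √(l(l+1)) ℏ = 2√3 ℏ.
cos θ = m_l/√12 for each m_l ∈ {-3, -2, -1, 0, 1, 2, 3}.

θ ∈ {30.00°, 54.74°, 73.22°, 90.00°, 106.78°, 125.26°, 150.00°}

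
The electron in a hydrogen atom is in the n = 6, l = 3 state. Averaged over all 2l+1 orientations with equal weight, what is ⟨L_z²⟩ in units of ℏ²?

⟨L_z²⟩ = 4 ℏ²

m_l runs from −3 to 3, i.e. {-3, -2, -1, 0, 1, 2, 3}.
Average of L_z² over 7 states: 28/7 ℏ² = 4 ℏ².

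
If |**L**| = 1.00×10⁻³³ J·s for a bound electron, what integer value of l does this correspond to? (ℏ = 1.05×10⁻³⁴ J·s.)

Dividing by ℏ: |L|/ℏ ≈ 9.524.
Set l(l+1) = 90.70; the integer solution is l = 9.

l = 9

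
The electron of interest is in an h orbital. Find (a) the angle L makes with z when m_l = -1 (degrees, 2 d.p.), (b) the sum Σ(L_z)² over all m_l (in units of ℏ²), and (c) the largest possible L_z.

θ(m_l=-1) ≈ 100.52°; Σ(L_z)² = 110 ℏ²; L_z,max = 5ℏ

The letter h corresponds to l = 5.
For m_l = -1: cos θ = -1/√30, θ ≈ 100.52°.
Σ m_l² = 110, so Σ(L_z)² = 110 ℏ².
L_z,max = lℏ = 5ℏ.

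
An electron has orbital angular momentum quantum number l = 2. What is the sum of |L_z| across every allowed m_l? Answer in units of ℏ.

The allowed m_l values are -2, -1, 0, 1, 2.
Σ|m_l| = 2·2(2+1)/2 = 6.

Σ|L_z| = 6 ℏ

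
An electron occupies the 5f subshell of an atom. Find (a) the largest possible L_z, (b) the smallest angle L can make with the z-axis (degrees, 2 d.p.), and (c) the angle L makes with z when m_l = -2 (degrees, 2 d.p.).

L_z,max = 3ℏ; θ_min ≈ 30.00°; θ(m_l=-2) ≈ 125.26°

The 5f subshell has l = 3.
L_z,max = lℏ = 3ℏ.
cos θ_min = 3/√12, so θ_min ≈ 30.00°.
For m_l = -2: cos θ = -2/√12, θ ≈ 125.26°.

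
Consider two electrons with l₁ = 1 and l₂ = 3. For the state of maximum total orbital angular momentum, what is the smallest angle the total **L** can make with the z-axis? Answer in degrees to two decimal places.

θ_min ≈ 26.57°

By the triangle rule, |l₁ − l₂| ≤ L ≤ l₁ + l₂.
Allowed values: L = 2, 3, 4.
The maximum is L = 4, with |L_tot| = ℏ√(4·5) = 2√5 ℏ.
The minimum angle with z is arccos(4/√20) ≈ 26.57°.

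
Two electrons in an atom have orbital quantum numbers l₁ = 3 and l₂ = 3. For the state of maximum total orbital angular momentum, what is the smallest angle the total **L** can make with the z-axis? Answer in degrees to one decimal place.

The total orbital quantum number L ranges from |l₁ − l₂| to l₁ + l₂ in integer steps.
Allowed values: L = 0, 1, 2, 3, 4, 5, 6.
The maximum is L = 6, with |L_tot| = ℏ√(6·7) = √42 ℏ.
The minimum angle with z is arccos(6/√42) ≈ 22.2°.

θ_min ≈ 22.2°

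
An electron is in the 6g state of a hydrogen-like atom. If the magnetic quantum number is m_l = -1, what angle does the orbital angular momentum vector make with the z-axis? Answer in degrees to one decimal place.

θ ≈ 102.9°

The 6g subshell has l = 4.
|L| = ℏ√(l(l+1)) = 2√5 ℏ.
L_z = m_l ℏ = −1ℏ.
cos θ = L_z/|L| = -1/√20, so θ ≈ 102.9°.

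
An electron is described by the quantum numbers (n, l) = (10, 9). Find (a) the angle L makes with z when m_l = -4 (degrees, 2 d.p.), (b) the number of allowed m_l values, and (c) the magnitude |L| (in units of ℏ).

For m_l = -4: cos θ = -4/√90, θ ≈ 114.94°.
There are 2l+1 = 19 values of m_l.
|L| = ℏ√(9·10) = 3√10 ℏ ≈ 9.487ℏ.

θ(m_l=-4) ≈ 114.94°; 19 values; |L| = 3√10 ℏ ≈ 9.487ℏ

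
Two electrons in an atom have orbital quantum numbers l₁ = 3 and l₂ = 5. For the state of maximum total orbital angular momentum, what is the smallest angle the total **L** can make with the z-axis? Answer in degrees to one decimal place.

θ_min ≈ 19.5°

Angular momentum addition gives L = |l₁ − l₂|, …, l₁ + l₂.
So L can be 2, 3, 4, 5, 6, 7, 8.
The maximum is L = 8, with |L_tot| = ℏ√(8·9) = 6√2 ℏ.
The minimum angle with z is arccos(8/√72) ≈ 19.5°.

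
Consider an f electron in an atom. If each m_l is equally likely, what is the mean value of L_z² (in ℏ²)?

⟨L_z²⟩ = 4 ℏ²

An f state has l = 3.
m_l runs from −3 to 3, i.e. {-3, -2, -1, 0, 1, 2, 3}.
Average of L_z² over 7 states: 28/7 ℏ² = 4 ℏ².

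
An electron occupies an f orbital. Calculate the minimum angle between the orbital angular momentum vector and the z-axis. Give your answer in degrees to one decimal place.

The letter f corresponds to l = 3.
|L| = ℏ√(l(l+1)) = 2√3 ℏ.
The smallest angle corresponds to the largest L_z, i.e. m_l = l = 3, giving L_z = 3ℏ.
cos θ_min = 3/√12, so θ_min ≈ 30.0°.

θ_min ≈ 30.0°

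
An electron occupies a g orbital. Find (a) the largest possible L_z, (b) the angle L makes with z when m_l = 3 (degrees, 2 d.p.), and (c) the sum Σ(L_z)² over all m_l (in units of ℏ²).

The letter g corresponds to l = 4.
L_z,max = lℏ = 4ℏ.
For m_l = 3: cos θ = 3/√20, θ ≈ 47.87°.
Σ m_l² = 60, so Σ(L_z)² = 60 ℏ².

L_z,max = 4ℏ; θ(m_l=3) ≈ 47.87°; Σ(L_z)² = 60 ℏ²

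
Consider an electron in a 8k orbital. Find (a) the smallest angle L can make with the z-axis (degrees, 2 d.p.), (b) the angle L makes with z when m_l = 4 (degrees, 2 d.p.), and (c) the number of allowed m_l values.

8k means n = 8, l = 7.
cos θ_min = 7/√56, so θ_min ≈ 20.70°.
For m_l = 4: cos θ = 4/√56, θ ≈ 57.69°.
There are 2l+1 = 15 values of m_l.

θ_min ≈ 20.70°; θ(m_l=4) ≈ 57.69°; 15 values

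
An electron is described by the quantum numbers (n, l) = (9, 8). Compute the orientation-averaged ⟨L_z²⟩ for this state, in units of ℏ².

m_l runs from −8 to 8, i.e. {-8, -7, -6, -5, -4, -3, -2, -1, 0, 1, 2, 3, 4, 5, 6, 7, 8}.
⟨L_z²⟩ = ℏ²·(Σ m_l²)/(2l+1) = ℏ²·408/17 = 24ℏ².

⟨L_z²⟩ = 24 ℏ²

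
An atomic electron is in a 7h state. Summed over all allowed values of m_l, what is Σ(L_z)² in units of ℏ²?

The 7h subshell has l = 5.
The allowed m_l values are -5, -4, -3, -2, -1, 0, 1, 2, 3, 4, 5.
Σ m_l² = 2·(1 + 4 + 9 + 16 + 25) = 110.

Σ(L_z)² = 110 ℏ²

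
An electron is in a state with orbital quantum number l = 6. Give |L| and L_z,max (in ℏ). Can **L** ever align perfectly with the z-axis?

No: L_z,max = 6ℏ < |L| = √42 ℏ ≈ 6.481ℏ

|L| = √42 ℏ ≈ 6.4807ℏ, while L_z,max = lℏ = 6ℏ.
Since |L| > L_z,max, the vector can never point exactly along z; the closest it comes is θ_min = arccos(6/√42) ≈ 22.2°.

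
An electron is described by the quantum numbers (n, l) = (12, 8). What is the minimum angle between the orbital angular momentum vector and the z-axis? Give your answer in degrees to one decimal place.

|L| = √(l(l+1)) ℏ = 6√2 ℏ.
The smallest angle corresponds to the largest L_z, i.e. m_l = l = 8, giving L_z = 8ℏ.
cos θ_min = 8/√72, so θ_min ≈ 19.5°.

θ_min ≈ 19.5°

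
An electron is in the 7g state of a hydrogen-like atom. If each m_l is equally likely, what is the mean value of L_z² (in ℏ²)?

The 7g subshell has l = 4.
The allowed m_l values are -4, -3, -2, -1, 0, 1, 2, 3, 4.
⟨L_z²⟩ = ℏ²·l(l+1)/3 = 6.667ℏ².

⟨L_z²⟩ = 6.667 ℏ²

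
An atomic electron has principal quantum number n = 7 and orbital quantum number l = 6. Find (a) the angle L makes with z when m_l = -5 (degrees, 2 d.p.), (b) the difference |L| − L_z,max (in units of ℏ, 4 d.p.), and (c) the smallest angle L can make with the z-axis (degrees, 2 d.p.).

θ(m_l=-5) ≈ 140.49°; |L|−L_z,max ≈ 0.4807ℏ; θ_min ≈ 22.21°

For m_l = -5: cos θ = -5/√42, θ ≈ 140.49°.
|L| − L_z,max = (√42 − 6)ℏ ≈ 0.4807ℏ.
cos θ_min = 6/√42, so θ_min ≈ 22.21°.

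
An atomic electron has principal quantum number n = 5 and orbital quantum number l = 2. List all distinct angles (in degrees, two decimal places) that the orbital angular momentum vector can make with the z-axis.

θ ∈ {35.26°, 65.91°, 90.00°, 114.09°, 144.74°}

|L|² = l(l+1)ℏ² = 6ℏ², so |L| = √6 ℏ.
cos θ = m_l/√6 for each m_l ∈ {-2, -1, 0, 1, 2}.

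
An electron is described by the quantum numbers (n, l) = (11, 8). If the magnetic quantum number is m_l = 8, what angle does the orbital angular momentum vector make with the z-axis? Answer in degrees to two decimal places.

θ ≈ 19.47°

|L| = √(l(l+1)) ℏ = 6√2 ℏ.
L_z = m_l ℏ = 8ℏ.
cos θ = L_z/|L| = 8/√72, so θ ≈ 19.47°.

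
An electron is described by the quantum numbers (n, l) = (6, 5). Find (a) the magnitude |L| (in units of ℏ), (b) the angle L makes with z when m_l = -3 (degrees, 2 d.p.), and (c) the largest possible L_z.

|L| = √30 ℏ ≈ 5.477ℏ; θ(m_l=-3) ≈ 123.21°; L_z,max = 5ℏ

|L| = ℏ√(5·6) = √30 ℏ ≈ 5.477ℏ.
For m_l = -3: cos θ = -3/√30, θ ≈ 123.21°.
L_z,max = lℏ = 5ℏ.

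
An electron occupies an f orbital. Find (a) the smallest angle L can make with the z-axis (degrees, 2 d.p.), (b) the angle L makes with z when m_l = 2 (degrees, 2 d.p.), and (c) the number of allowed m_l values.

θ_min ≈ 30.00°; θ(m_l=2) ≈ 54.74°; 7 values

An f state has l = 3.
cos θ_min = 3/√12, so θ_min ≈ 30.00°.
For m_l = 2: cos θ = 2/√12, θ ≈ 54.74°.
There are 2l+1 = 7 values of m_l.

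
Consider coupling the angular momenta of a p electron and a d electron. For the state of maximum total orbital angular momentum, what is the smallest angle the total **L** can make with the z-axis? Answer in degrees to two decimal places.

L runs from |1 − 2| = 1 to 1 + 2 = 3.
So L can be 1, 2, 3.
The maximum is L = 3, with |L_tot| = ℏ√(3·4) = 2√3 ℏ.
The minimum angle with z is arccos(3/√12) ≈ 30.00°.

θ_min ≈ 30.00°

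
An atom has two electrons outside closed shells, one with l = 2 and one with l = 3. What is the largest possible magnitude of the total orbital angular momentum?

The total orbital quantum number L ranges from |l₁ − l₂| to l₁ + l₂ in integer steps.
L ∈ {1, 2, 3, 4, 5}.
The largest magnitude corresponds to L = 5: |L_tot| = ℏ√(5·6) = √30 ℏ.

|L_tot|_max = √30 ℏ ≈ 5.477ℏ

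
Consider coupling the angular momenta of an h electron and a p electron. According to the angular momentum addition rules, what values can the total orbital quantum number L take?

L = 4, 5, 6

The total orbital quantum number L ranges from |l₁ − l₂| to l₁ + l₂ in integer steps.
So L can be 4, 5, 6.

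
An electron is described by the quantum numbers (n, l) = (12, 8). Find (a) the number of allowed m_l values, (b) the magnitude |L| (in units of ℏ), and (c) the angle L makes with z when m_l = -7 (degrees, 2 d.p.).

There are 2l+1 = 17 values of m_l.
|L| = ℏ√(8·9) = 6√2 ℏ ≈ 8.485ℏ.
For m_l = -7: cos θ = -7/√72, θ ≈ 145.58°.

17 values; |L| = 6√2 ℏ ≈ 8.485ℏ; θ(m_l=-7) ≈ 145.58°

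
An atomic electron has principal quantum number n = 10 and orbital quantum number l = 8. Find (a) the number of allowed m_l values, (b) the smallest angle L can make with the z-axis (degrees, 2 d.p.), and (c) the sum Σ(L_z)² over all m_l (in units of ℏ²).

There are 2l+1 = 17 values of m_l.
cos θ_min = 8/√72, so θ_min ≈ 19.47°.
Σ m_l² = 408, so Σ(L_z)² = 408 ℏ².

17 values; θ_min ≈ 19.47°; Σ(L_z)² = 408 ℏ²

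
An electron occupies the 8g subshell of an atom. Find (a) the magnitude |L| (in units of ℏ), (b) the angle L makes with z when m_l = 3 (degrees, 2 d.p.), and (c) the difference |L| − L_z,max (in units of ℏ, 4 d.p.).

The 8g subshell has l = 4.
|L| = ℏ√(4·5) = 2√5 ℏ ≈ 4.472ℏ.
For m_l = 3: cos θ = 3/√20, θ ≈ 47.87°.
|L| − L_z,max = (2√5 − 4)ℏ ≈ 0.4721ℏ.

|L| = 2√5 ℏ ≈ 4.472ℏ; θ(m_l=3) ≈ 47.87°; |L|−L_z,max ≈ 0.4721ℏ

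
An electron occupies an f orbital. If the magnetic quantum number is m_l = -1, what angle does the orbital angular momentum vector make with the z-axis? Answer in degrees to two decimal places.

θ ≈ 106.78°

For an f orbital, l = 3.
|L| = √(l(l+1)) ℏ = 2√3 ℏ.
L_z = m_l ℏ = −1ℏ.
cos θ = L_z/|L| = -1/√12, so θ ≈ 106.78°.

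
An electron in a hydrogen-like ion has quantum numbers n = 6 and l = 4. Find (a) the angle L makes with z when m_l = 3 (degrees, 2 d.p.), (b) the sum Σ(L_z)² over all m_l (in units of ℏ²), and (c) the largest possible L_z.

For m_l = 3: cos θ = 3/√20, θ ≈ 47.87°.
Σ m_l² = 60, so Σ(L_z)² = 60 ℏ².
L_z,max = lℏ = 4ℏ.

θ(m_l=3) ≈ 47.87°; Σ(L_z)² = 60 ℏ²; L_z,max = 4ℏ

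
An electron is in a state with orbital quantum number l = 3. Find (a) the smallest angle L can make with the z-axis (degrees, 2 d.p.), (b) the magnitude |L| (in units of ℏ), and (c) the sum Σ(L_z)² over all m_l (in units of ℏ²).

θ_min ≈ 30.00°; |L| = 2√3 ℏ ≈ 3.464ℏ; Σ(L_z)² = 28 ℏ²

cos θ_min = 3/√12, so θ_min ≈ 30.00°.
|L| = ℏ√(3·4) = 2√3 ℏ ≈ 3.464ℏ.
Σ m_l² = 28, so Σ(L_z)² = 28 ℏ².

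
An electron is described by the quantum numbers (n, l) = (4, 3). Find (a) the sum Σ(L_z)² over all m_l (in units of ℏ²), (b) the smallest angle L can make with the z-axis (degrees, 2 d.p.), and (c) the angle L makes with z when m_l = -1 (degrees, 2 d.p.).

Σ(L_z)² = 28 ℏ²; θ_min ≈ 30.00°; θ(m_l=-1) ≈ 106.78°

Σ m_l² = 28, so Σ(L_z)² = 28 ℏ².
cos θ_min = 3/√12, so θ_min ≈ 30.00°.
For m_l = -1: cos θ = -1/√12, θ ≈ 106.78°.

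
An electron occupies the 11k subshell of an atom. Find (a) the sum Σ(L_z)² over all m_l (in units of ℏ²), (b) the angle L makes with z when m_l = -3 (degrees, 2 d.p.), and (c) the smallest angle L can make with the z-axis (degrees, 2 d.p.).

For 11k, l = 7.
Σ m_l² = 280, so Σ(L_z)² = 280 ℏ².
For m_l = -3: cos θ = -3/√56, θ ≈ 113.63°.
cos θ_min = 7/√56, so θ_min ≈ 20.70°.

Σ(L_z)² = 280 ℏ²; θ(m_l=-3) ≈ 113.63°; θ_min ≈ 20.70°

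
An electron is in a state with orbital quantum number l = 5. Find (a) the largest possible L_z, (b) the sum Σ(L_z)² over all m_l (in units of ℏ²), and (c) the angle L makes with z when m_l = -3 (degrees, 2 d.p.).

L_z,max = 5ℏ; Σ(L_z)² = 110 ℏ²; θ(m_l=-3) ≈ 123.21°

L_z,max = lℏ = 5ℏ.
Σ m_l² = 110, so Σ(L_z)² = 110 ℏ².
For m_l = -3: cos θ = -3/√30, θ ≈ 123.21°.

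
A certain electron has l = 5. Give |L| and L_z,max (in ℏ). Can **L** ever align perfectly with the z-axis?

No: L_z,max = 5ℏ < |L| = √30 ℏ ≈ 5.477ℏ

|L| = √30 ℏ ≈ 5.4772ℏ, while L_z,max = lℏ = 5ℏ.
Since |L| > L_z,max, the vector can never point exactly along z; the closest it comes is θ_min = arccos(5/√30) ≈ 24.1°.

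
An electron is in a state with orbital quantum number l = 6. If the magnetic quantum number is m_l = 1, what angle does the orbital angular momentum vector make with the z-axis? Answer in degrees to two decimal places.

θ ≈ 81.12°

|L|² = l(l+1)ℏ² = 42ℏ², so |L| = √42 ℏ.
L_z = m_l ℏ = 1ℏ.
cos θ = L_z/|L| = 1/√42, so θ ≈ 81.12°.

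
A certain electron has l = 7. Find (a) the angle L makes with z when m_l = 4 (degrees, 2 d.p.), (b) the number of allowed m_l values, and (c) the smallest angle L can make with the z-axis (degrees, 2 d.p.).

For m_l = 4: cos θ = 4/√56, θ ≈ 57.69°.
There are 2l+1 = 15 values of m_l.
cos θ_min = 7/√56, so θ_min ≈ 20.70°.

θ(m_l=4) ≈ 57.69°; 15 values; θ_min ≈ 20.70°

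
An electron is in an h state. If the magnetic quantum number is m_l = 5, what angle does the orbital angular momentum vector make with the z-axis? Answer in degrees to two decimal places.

H corresponds to l = 5.
|L| = √(l(l+1)) ℏ = √30 ℏ.
L_z = m_l ℏ = 5ℏ.
cos θ = L_z/|L| = 5/√30, so θ ≈ 24.09°.

θ ≈ 24.09°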